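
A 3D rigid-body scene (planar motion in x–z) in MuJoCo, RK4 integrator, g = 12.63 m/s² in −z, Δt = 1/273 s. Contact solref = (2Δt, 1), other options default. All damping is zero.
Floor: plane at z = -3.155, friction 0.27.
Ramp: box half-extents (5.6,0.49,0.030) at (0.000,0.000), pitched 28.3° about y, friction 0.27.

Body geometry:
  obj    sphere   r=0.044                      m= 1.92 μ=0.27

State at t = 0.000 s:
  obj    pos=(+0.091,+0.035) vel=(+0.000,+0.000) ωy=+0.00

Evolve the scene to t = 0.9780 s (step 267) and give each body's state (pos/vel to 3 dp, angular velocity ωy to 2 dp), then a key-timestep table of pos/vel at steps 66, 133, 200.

State at t = 0.9780 s:
  obj    pos=(+1.892,-0.935) vel=(+3.683,-1.983) ωy=+95.05

Key-timestep trajectory:
   step    t(s)  obj.x    obj.z    obj.vx   obj.vz 
     66  0.2418   +0.201  -0.024  +0.911  -0.490
    133  0.4872   +0.538  -0.206  +1.835  -0.988
    200  0.7326   +1.102  -0.509  +2.759  -1.486


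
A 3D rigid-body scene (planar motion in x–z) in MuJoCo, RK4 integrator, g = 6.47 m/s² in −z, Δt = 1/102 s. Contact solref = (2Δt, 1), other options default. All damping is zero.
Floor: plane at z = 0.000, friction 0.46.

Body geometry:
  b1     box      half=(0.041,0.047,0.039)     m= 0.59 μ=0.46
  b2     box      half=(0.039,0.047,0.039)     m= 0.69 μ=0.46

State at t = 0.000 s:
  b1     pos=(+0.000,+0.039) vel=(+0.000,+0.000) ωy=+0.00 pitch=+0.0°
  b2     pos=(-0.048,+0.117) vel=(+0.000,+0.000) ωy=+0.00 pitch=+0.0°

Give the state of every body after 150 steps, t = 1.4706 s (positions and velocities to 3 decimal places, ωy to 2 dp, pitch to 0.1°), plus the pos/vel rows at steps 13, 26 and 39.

State at t = 1.4706 s:
  b1     pos=(+0.000,+0.039) vel=(+0.000,+0.000) ωy=+0.00 pitch=+0.0°
  b2     pos=(-0.095,+0.039) vel=(+0.000,+0.000) ωy=+0.00 pitch=-90.0°

Key-timestep trajectory:
   step    t(s)  b1.x    b1.z    b1.vx   b1.vz   b2.x    b2.z    b2.vx   b2.vz 
     13  0.1275   +0.000  +0.039  +0.000  +0.000   -0.054  +0.115  -0.107  -0.035
     26  0.2549   +0.000  +0.039  +0.000  +0.000   -0.077  +0.096  -0.232  -0.385
     39  0.3824   +0.000  +0.039  +0.000  +0.000   -0.097  +0.034  +0.054  +0.133


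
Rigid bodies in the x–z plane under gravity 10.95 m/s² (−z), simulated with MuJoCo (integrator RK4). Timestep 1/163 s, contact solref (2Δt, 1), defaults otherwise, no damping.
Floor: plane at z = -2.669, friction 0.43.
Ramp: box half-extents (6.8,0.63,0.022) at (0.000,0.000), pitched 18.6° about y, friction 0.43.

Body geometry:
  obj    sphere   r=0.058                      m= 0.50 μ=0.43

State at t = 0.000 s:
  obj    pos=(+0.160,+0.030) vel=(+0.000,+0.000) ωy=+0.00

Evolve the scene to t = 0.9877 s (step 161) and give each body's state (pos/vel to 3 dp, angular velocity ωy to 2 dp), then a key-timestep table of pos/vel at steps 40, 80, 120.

State at t = 0.9877 s:
  obj    pos=(+1.314,-0.358) vel=(+2.335,-0.786) ωy=+42.48

Key-timestep trajectory:
   step    t(s)  obj.x    obj.z    obj.vx   obj.vz 
     40  0.2454   +0.231  +0.007  +0.580  -0.195
     80  0.4908   +0.445  -0.065  +1.160  -0.391
    120  0.7362   +0.801  -0.185  +1.741  -0.586


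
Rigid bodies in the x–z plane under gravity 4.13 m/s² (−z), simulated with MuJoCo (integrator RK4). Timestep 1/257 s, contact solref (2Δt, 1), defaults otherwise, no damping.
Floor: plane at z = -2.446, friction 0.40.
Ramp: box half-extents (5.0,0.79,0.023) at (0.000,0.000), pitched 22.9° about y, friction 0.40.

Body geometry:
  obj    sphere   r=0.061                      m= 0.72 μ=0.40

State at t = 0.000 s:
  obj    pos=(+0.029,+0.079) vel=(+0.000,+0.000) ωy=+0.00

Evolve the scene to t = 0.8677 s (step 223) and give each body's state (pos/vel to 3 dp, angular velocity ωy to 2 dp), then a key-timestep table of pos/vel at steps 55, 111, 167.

State at t = 0.8677 s:
  obj    pos=(+0.427,-0.089) vel=(+0.918,-0.388) ωy=+16.33

Key-timestep trajectory:
   step    t(s)  obj.x    obj.z    obj.vx   obj.vz 
     55  0.2140   +0.053  +0.069  +0.226  -0.096
    111  0.4319   +0.128  +0.037  +0.457  -0.193
    167  0.6498   +0.252  -0.015  +0.687  -0.290


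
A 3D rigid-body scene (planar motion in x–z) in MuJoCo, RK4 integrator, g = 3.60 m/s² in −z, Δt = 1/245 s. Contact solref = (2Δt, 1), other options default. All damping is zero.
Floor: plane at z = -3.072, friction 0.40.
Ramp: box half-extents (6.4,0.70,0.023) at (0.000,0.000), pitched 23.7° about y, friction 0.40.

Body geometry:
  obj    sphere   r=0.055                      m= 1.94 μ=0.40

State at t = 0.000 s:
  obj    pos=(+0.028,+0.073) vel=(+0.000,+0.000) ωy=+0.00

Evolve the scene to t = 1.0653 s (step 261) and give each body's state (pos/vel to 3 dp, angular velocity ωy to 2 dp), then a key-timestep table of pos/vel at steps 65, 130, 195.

State at t = 1.0653 s:
  obj    pos=(+0.565,-0.163) vel=(+1.008,-0.443) ωy=+20.02

Key-timestep trajectory:
   step    t(s)  obj.x    obj.z    obj.vx   obj.vz 
     65  0.2653   +0.061  +0.058  +0.251  -0.110
    130  0.5306   +0.161  +0.014  +0.502  -0.220
    195  0.7959   +0.328  -0.059  +0.753  -0.331


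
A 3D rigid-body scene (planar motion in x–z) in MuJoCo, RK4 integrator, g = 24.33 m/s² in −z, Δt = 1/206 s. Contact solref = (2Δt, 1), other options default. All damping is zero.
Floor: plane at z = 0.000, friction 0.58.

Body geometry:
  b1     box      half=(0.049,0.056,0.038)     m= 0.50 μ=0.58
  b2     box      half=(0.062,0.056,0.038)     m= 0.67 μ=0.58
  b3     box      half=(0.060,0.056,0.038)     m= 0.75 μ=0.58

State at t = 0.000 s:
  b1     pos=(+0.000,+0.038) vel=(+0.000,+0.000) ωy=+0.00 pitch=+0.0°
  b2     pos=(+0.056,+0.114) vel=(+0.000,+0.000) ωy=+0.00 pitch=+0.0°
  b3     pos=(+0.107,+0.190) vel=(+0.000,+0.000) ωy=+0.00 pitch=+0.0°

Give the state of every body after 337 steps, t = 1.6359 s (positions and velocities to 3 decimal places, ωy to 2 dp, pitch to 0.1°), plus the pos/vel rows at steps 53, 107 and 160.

State at t = 1.6359 s:
  b1     pos=(+0.000,+0.038) vel=(+0.000,+0.000) ωy=+0.00 pitch=+0.0°
  b2     pos=(+0.211,+0.038) vel=(+0.000,+0.000) ωy=+0.00 pitch=+180.0°
  b3     pos=(+0.336,+0.038) vel=(+0.000,+0.000) ωy=+0.00 pitch=+180.0°

Key-timestep trajectory:
   step    t(s)  b1.x    b1.z    b1.vx   b1.vz   b2.x    b2.z    b2.vx   b2.vz   b3.x    b3.z    b3.vx   b3.vz 
     53  0.2573   +0.000  +0.038  +0.000  +0.000   +0.139  +0.072  +0.246  +0.046   +0.257  +0.070  +0.302  +0.041
    107  0.5194   +0.000  +0.038  +0.000  +0.000   +0.203  +0.059  +0.049  -0.039   +0.334  +0.038  +0.014  +0.013
    160  0.7767   +0.000  +0.038  +0.000  +0.000   +0.204  +0.056  +0.007  -0.011   +0.335  +0.038  +0.002  +0.000


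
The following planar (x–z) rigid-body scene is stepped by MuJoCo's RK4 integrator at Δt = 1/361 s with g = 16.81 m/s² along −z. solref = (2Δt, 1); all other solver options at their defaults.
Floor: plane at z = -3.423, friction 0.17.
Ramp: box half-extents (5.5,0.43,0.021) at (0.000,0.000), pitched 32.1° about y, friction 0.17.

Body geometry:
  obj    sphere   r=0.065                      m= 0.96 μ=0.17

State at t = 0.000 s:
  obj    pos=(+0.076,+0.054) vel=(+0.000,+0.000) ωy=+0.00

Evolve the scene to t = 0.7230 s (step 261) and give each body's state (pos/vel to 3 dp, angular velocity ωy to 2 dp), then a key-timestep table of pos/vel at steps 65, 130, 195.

State at t = 0.7230 s:
  obj    pos=(+1.518,-0.851) vel=(+3.986,-2.508) ωy=+67.24

Key-timestep trajectory:
   step    t(s)  obj.x    obj.z    obj.vx   obj.vz 
     65  0.1801   +0.165  -0.002  +0.990  -0.632
    130  0.3601   +0.434  -0.171  +1.979  -1.266
    195  0.5402   +0.881  -0.451  +2.981  -1.867


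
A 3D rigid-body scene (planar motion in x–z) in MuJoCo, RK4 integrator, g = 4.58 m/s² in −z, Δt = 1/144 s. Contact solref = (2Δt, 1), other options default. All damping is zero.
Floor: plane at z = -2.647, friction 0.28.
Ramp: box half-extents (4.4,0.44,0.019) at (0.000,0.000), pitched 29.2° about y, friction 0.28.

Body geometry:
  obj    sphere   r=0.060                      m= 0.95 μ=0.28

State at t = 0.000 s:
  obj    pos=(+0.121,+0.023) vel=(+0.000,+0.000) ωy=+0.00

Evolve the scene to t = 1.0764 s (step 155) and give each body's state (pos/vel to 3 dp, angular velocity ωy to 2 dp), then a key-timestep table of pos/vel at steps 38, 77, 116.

State at t = 1.0764 s:
  obj    pos=(+0.928,-0.428) vel=(+1.500,-0.838) ωy=+28.62

Key-timestep trajectory:
   step    t(s)  obj.x    obj.z    obj.vx   obj.vz 
     38  0.2639   +0.170  -0.004  +0.368  -0.206
     77  0.5347   +0.320  -0.088  +0.745  -0.416
    116  0.8056   +0.573  -0.230  +1.122  -0.627


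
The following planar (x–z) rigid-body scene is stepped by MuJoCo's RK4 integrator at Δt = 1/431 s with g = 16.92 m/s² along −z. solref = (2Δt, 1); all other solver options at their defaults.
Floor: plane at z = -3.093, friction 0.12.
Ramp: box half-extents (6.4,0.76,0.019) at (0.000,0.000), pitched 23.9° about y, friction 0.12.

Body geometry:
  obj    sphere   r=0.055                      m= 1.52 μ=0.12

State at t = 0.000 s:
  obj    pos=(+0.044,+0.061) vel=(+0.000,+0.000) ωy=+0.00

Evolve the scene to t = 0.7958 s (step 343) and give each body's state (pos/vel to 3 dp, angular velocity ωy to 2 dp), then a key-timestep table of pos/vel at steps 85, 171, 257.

State at t = 0.7958 s:
  obj    pos=(+1.494,-0.581) vel=(+3.643,-1.605) ωy=+67.03

Key-timestep trajectory:
   step    t(s)  obj.x    obj.z    obj.vx   obj.vz 
     85  0.1972   +0.134  +0.022  +0.906  -0.397
    171  0.3968   +0.405  -0.099  +1.820  -0.793
    257  0.5963   +0.858  -0.299  +2.726  -1.217


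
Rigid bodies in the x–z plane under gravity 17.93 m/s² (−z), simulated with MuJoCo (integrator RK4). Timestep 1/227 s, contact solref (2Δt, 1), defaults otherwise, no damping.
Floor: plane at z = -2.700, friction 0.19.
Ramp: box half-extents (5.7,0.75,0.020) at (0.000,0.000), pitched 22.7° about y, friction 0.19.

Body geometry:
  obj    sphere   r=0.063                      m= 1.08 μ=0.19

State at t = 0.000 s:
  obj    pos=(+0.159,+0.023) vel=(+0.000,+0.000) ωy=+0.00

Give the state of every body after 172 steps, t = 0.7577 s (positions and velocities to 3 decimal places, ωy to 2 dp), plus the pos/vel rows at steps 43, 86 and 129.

State at t = 0.7577 s:
  obj    pos=(+1.468,-0.524) vel=(+3.455,-1.445) ωy=+59.43

Key-timestep trajectory:
   step    t(s)  obj.x    obj.z    obj.vx   obj.vz 
     43  0.1894   +0.241  -0.011  +0.864  -0.361
     86  0.3789   +0.486  -0.114  +1.728  -0.723
    129  0.5683   +0.896  -0.285  +2.591  -1.084


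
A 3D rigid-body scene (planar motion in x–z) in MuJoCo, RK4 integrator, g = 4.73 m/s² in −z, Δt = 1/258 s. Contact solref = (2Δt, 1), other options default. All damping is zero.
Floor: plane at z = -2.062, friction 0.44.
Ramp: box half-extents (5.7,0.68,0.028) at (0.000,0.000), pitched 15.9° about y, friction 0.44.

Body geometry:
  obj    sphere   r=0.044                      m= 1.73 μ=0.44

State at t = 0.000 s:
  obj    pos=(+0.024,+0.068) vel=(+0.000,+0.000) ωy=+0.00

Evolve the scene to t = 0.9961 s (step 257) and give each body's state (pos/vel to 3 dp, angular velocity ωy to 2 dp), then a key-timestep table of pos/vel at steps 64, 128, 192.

State at t = 0.9961 s:
  obj    pos=(+0.466,-0.058) vel=(+0.887,-0.253) ωy=+20.95

Key-timestep trajectory:
   step    t(s)  obj.x    obj.z    obj.vx   obj.vz 
     64  0.2481   +0.051  +0.060  +0.221  -0.063
    128  0.4961   +0.134  +0.037  +0.442  -0.126
    192  0.7442   +0.271  -0.002  +0.662  -0.189


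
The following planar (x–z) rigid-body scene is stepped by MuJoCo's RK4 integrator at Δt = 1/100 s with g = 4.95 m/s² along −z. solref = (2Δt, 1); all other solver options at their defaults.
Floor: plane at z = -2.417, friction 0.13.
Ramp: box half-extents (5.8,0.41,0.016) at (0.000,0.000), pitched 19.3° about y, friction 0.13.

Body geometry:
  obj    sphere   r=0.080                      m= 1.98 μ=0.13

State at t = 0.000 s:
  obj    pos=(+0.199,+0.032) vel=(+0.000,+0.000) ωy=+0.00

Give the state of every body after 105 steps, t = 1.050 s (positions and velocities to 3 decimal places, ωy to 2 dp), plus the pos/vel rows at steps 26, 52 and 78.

State at t = 1.050 s:
  obj    pos=(+0.807,-0.181) vel=(+1.158,-0.406) ωy=+15.33

Key-timestep trajectory:
   step    t(s)  obj.x    obj.z    obj.vx   obj.vz 
     26  0.2600   +0.236  +0.019  +0.287  -0.101
     52  0.5200   +0.348  -0.020  +0.574  -0.201
     78  0.7800   +0.535  -0.086  +0.861  -0.301


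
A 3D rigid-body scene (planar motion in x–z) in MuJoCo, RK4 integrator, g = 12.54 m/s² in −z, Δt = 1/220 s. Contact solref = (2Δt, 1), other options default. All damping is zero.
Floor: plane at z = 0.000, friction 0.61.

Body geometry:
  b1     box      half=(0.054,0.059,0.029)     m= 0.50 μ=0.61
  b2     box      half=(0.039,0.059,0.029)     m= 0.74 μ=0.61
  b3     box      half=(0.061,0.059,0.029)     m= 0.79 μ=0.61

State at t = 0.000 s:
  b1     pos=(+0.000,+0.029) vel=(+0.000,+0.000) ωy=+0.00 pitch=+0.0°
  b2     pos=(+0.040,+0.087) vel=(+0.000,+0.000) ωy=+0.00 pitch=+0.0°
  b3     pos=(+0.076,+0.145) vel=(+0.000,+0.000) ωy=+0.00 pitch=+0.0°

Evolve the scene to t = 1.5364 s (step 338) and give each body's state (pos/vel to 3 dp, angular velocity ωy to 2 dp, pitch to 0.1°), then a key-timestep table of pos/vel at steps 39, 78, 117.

State at t = 1.5364 s:
  b1     pos=(+0.000,+0.029) vel=(+0.000,+0.000) ωy=+0.00 pitch=+0.0°
  b2     pos=(+0.091,+0.039) vel=(+0.000,+0.000) ωy=+0.00 pitch=+90.0°
  b3     pos=(+0.271,+0.029) vel=(+0.000,+0.000) ωy=+0.00 pitch=+180.0°

Key-timestep trajectory:
   step    t(s)  b1.x    b1.z    b1.vx   b1.vz   b2.x    b2.z    b2.vx   b2.vz   b3.x    b3.z    b3.vx   b3.vz 
     39  0.1773   +0.000  +0.029  -0.001  +0.000   +0.047  +0.089  +0.100  +0.024   +0.094  +0.138  +0.260  -0.127
     78  0.3545   +0.000  +0.029  +0.000  +0.000   +0.090  +0.050  +0.333  -0.962   +0.171  +0.064  +0.533  -0.136
    117  0.5318   +0.000  +0.029  +0.000  +0.000   +0.091  +0.039  +0.000  +0.000   +0.226  +0.065  +0.327  -0.095


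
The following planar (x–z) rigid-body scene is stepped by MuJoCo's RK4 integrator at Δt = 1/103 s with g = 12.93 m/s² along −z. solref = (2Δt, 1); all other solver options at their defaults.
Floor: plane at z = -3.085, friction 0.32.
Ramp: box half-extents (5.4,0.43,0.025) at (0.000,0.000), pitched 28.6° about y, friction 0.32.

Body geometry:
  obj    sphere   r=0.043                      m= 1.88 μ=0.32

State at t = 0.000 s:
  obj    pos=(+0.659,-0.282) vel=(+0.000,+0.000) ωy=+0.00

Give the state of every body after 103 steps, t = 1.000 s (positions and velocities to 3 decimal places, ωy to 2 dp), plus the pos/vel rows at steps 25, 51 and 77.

State at t = 1.000 s:
  obj    pos=(+2.600,-1.340) vel=(+3.881,-2.116) ωy=+102.79

Key-timestep trajectory:
   step    t(s)  obj.x    obj.z    obj.vx   obj.vz 
     25  0.2427   +0.773  -0.344  +0.942  -0.514
     51  0.4951   +1.135  -0.541  +1.922  -1.048
     77  0.7476   +1.744  -0.873  +2.902  -1.582


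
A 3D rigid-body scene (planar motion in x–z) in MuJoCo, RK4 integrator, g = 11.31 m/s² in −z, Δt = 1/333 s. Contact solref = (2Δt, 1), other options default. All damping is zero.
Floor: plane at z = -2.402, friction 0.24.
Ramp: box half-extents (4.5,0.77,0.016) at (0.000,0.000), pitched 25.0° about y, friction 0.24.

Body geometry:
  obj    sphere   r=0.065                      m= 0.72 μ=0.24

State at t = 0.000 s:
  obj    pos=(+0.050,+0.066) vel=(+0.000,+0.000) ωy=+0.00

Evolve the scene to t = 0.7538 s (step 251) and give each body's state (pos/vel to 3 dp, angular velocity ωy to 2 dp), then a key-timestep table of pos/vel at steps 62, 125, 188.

State at t = 0.7538 s:
  obj    pos=(+0.929,-0.344) vel=(+2.332,-1.088) ωy=+39.59

Key-timestep trajectory:
   step    t(s)  obj.x    obj.z    obj.vx   obj.vz 
     62  0.1862   +0.104  +0.041  +0.576  -0.269
    125  0.3754   +0.268  -0.036  +1.162  -0.542
    188  0.5646   +0.543  -0.164  +1.747  -0.815


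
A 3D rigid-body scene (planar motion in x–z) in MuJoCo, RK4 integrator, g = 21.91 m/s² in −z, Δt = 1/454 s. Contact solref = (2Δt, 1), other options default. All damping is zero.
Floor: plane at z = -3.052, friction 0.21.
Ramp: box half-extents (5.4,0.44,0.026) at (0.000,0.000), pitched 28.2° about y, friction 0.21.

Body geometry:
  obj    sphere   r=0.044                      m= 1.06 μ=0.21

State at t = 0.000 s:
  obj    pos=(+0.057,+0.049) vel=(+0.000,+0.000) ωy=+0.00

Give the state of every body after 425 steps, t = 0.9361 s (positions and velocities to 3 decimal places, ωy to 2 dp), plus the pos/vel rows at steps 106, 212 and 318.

State at t = 0.9361 s:
  obj    pos=(+2.913,-1.483) vel=(+6.102,-3.272) ωy=+157.32

Key-timestep trajectory:
   step    t(s)  obj.x    obj.z    obj.vx   obj.vz 
    106  0.2335   +0.235  -0.046  +1.522  -0.816
    212  0.4670   +0.768  -0.332  +3.044  -1.632
    318  0.7004   +1.656  -0.809  +4.565  -2.448


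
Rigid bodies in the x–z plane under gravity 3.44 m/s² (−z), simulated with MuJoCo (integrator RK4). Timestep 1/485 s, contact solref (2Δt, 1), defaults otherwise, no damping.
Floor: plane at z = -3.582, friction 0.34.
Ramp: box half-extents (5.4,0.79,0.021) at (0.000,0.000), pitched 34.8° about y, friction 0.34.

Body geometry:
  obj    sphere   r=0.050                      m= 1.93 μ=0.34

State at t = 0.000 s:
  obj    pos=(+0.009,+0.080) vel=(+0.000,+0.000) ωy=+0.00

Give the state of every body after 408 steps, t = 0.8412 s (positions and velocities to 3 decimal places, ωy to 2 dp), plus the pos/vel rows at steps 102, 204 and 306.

State at t = 0.8412 s:
  obj    pos=(+0.417,-0.203) vel=(+0.969,-0.673) ωy=+23.59

Key-timestep trajectory:
   step    t(s)  obj.x    obj.z    obj.vx   obj.vz 
    102  0.2103   +0.035  +0.062  +0.242  -0.168
    204  0.4206   +0.111  +0.009  +0.484  -0.337
    306  0.6309   +0.238  -0.079  +0.727  -0.505


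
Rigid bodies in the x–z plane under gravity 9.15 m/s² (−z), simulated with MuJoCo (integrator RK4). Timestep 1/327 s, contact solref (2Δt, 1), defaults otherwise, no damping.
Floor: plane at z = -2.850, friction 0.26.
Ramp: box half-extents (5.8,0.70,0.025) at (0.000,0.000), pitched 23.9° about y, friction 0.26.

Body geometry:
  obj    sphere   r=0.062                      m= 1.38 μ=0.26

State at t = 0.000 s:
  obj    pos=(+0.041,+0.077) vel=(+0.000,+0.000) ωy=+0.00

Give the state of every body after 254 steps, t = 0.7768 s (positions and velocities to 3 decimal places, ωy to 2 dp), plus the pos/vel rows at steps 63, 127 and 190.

State at t = 0.7768 s:
  obj    pos=(+0.771,-0.247) vel=(+1.880,-0.833) ωy=+33.17

Key-timestep trajectory:
   step    t(s)  obj.x    obj.z    obj.vx   obj.vz 
     63  0.1927   +0.086  +0.057  +0.466  -0.207
    127  0.3884   +0.224  -0.004  +0.940  -0.417
    190  0.5810   +0.450  -0.104  +1.407  -0.623


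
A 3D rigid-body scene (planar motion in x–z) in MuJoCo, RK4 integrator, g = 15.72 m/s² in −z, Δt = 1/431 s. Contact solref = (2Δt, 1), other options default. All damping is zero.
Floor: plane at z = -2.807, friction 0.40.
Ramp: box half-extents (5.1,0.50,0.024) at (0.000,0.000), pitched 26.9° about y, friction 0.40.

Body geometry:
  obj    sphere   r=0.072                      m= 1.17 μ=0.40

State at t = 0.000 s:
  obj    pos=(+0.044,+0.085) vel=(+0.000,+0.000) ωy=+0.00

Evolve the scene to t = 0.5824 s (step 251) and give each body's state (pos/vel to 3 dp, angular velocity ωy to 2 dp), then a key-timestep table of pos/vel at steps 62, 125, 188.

State at t = 0.5824 s:
  obj    pos=(+0.812,-0.305) vel=(+2.639,-1.339) ωy=+41.09

Key-timestep trajectory:
   step    t(s)  obj.x    obj.z    obj.vx   obj.vz 
     62  0.1439   +0.091  +0.061  +0.652  -0.331
    125  0.2900   +0.235  -0.011  +1.314  -0.667
    188  0.4362   +0.475  -0.133  +1.976  -1.003


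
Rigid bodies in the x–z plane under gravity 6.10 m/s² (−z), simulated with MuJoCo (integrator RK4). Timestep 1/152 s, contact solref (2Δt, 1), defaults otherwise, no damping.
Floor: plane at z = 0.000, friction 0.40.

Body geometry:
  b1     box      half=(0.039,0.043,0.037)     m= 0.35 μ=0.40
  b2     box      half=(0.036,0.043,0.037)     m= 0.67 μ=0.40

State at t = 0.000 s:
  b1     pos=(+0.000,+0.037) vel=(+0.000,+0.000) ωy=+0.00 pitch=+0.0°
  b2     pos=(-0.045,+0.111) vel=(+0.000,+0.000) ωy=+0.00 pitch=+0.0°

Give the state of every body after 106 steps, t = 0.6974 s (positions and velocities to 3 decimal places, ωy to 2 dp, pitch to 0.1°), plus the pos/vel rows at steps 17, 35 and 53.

State at t = 0.6974 s:
  b1     pos=(+0.000,+0.037) vel=(+0.000,+0.000) ωy=+0.00 pitch=+0.0°
  b2     pos=(-0.091,+0.036) vel=(+0.000,+0.000) ωy=+0.00 pitch=-90.0°

Key-timestep trajectory:
   step    t(s)  b1.x    b1.z    b1.vx   b1.vz   b2.x    b2.z    b2.vx   b2.vz 
     17  0.1118   +0.000  +0.037  +0.000  +0.000   -0.049  +0.110  -0.078  -0.021
     35  0.2303   +0.000  +0.037  +0.000  +0.000   -0.066  +0.100  -0.205  -0.209
     53  0.3487   +0.000  +0.037  +0.000  +0.000   -0.092  +0.037  -0.219  -0.890


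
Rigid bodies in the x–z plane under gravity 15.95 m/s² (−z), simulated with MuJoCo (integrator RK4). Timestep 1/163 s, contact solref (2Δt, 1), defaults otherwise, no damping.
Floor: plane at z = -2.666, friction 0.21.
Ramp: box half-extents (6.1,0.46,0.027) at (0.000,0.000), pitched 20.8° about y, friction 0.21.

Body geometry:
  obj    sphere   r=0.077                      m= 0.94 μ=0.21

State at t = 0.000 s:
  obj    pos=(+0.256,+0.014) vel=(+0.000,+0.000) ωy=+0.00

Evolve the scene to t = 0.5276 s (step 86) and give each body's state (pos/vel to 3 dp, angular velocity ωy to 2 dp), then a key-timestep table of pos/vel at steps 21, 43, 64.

State at t = 0.5276 s:
  obj    pos=(+0.783,-0.186) vel=(+1.996,-0.758) ωy=+27.71

Key-timestep trajectory:
   step    t(s)  obj.x    obj.z    obj.vx   obj.vz 
     21  0.1288   +0.287  +0.002  +0.488  -0.185
     43  0.2638   +0.388  -0.036  +0.998  -0.379
     64  0.3926   +0.548  -0.097  +1.485  -0.564


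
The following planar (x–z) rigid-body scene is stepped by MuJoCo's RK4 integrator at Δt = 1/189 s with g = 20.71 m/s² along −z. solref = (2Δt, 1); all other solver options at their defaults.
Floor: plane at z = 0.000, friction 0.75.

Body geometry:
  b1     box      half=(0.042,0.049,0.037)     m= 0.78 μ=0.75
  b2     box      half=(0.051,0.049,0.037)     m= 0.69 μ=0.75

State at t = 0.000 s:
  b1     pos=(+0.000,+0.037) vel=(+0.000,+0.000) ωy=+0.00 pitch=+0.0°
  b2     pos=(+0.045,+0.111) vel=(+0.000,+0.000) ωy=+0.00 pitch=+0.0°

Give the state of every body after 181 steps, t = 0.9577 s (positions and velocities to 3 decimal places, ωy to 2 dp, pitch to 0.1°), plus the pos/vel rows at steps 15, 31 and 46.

State at t = 0.9577 s:
  b1     pos=(+0.000,+0.037) vel=(+0.000,+0.000) ωy=+0.00 pitch=+0.0°
  b2     pos=(+0.090,+0.051) vel=(+0.000,+0.000) ωy=+0.00 pitch=+90.0°

Key-timestep trajectory:
   step    t(s)  b1.x    b1.z    b1.vx   b1.vz   b2.x    b2.z    b2.vx   b2.vz 
     15  0.0794   +0.000  +0.037  +0.000  +0.000   +0.048  +0.110  +0.090  -0.014
     31  0.1640   +0.000  +0.037  -0.001  +0.000   +0.065  +0.103  +0.324  -0.241
     46  0.2434   +0.000  +0.037  +0.000  +0.000   +0.092  +0.047  +0.020  -0.038


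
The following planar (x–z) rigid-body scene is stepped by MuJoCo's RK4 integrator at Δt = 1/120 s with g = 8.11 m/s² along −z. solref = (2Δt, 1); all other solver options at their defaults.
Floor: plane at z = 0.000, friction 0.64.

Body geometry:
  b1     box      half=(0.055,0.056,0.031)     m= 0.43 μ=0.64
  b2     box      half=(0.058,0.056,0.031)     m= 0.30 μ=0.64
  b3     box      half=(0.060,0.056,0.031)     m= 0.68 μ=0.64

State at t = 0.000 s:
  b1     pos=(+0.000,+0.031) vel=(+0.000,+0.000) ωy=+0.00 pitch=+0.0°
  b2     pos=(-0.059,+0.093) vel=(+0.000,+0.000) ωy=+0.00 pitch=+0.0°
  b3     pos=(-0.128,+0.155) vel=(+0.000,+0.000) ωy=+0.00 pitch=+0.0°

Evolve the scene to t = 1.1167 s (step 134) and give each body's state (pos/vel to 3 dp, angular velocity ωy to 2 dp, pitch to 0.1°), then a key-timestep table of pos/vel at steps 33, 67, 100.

State at t = 1.1167 s:
  b1     pos=(+0.000,+0.031) vel=(+0.000,+0.000) ωy=+0.00 pitch=+0.0°
  b2     pos=(-0.111,+0.058) vel=(+0.000,+0.000) ωy=+0.00 pitch=-90.0°
  b3     pos=(-0.230,+0.060) vel=(+0.000,+0.001) ωy=+0.00 pitch=-90.0°

Key-timestep trajectory:
   step    t(s)  b1.x    b1.z    b1.vx   b1.vz   b2.x    b2.z    b2.vx   b2.vz   b3.x    b3.z    b3.vx   b3.vz 
     33  0.2750   +0.000  +0.031  +0.000  +0.000   -0.104  +0.060  -0.354  -0.059   -0.190  +0.065  -0.089  +0.083
     67  0.5583   +0.000  +0.031  +0.000  +0.000   -0.111  +0.058  +0.001  +0.000   -0.240  +0.064  -0.088  +0.044
    100  0.8333   +0.000  +0.031  +0.000  +0.000   -0.111  +0.058  +0.000  +0.000   -0.226  +0.062  -0.068  -0.028


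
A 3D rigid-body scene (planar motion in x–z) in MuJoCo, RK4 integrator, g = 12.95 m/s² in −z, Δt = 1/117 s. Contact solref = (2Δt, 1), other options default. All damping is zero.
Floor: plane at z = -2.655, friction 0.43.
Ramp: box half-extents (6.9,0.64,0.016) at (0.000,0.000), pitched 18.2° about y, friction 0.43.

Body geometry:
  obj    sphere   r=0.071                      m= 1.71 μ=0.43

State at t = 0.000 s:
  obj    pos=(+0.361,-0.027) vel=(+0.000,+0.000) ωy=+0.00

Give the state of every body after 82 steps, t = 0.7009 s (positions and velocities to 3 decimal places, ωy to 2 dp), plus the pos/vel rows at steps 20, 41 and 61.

State at t = 0.7009 s:
  obj    pos=(+1.035,-0.249) vel=(+1.923,-0.632) ωy=+28.51

Key-timestep trajectory:
   step    t(s)  obj.x    obj.z    obj.vx   obj.vz 
     20  0.1709   +0.401  -0.040  +0.469  -0.154
     41  0.3504   +0.530  -0.083  +0.962  -0.316
     61  0.5214   +0.734  -0.150  +1.431  -0.470


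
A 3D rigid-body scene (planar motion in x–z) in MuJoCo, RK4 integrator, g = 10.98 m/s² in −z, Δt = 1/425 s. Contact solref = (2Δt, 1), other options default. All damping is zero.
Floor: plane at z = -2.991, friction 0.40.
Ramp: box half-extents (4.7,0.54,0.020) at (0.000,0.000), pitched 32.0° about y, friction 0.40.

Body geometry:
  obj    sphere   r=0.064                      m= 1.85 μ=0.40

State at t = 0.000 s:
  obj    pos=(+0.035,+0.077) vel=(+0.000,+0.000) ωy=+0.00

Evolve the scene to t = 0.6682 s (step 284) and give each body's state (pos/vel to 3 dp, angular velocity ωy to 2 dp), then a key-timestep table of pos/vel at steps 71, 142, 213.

State at t = 0.6682 s:
  obj    pos=(+0.822,-0.415) vel=(+2.355,-1.472) ωy=+43.39

Key-timestep trajectory:
   step    t(s)  obj.x    obj.z    obj.vx   obj.vz 
     71  0.1671   +0.084  +0.046  +0.589  -0.368
    142  0.3341   +0.232  -0.046  +1.178  -0.736
    213  0.5012   +0.478  -0.199  +1.767  -1.104


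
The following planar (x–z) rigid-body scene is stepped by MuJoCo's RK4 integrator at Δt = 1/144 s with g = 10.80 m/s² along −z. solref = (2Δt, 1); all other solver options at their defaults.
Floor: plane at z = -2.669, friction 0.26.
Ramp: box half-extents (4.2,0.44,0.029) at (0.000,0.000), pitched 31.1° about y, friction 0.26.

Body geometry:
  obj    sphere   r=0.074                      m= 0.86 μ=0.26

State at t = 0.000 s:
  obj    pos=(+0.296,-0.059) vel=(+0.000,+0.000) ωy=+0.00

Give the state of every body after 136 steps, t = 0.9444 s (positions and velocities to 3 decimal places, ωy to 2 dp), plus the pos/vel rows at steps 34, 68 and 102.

State at t = 0.9444 s:
  obj    pos=(+1.818,-0.977) vel=(+3.223,-1.944) ωy=+50.84

Key-timestep trajectory:
   step    t(s)  obj.x    obj.z    obj.vx   obj.vz 
     34  0.2361   +0.391  -0.116  +0.806  -0.486
     68  0.4722   +0.677  -0.288  +1.612  -0.972
    102  0.7083   +1.152  -0.575  +2.417  -1.458


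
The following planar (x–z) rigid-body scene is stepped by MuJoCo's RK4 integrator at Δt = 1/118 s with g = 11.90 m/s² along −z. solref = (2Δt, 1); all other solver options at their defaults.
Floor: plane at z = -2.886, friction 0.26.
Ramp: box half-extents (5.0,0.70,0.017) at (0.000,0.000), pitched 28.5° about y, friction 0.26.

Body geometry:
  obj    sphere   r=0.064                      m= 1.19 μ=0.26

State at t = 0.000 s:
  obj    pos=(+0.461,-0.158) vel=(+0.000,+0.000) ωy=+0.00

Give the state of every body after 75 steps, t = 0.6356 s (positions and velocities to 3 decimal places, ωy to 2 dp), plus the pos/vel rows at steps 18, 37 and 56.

State at t = 0.6356 s:
  obj    pos=(+1.181,-0.549) vel=(+2.266,-1.230) ωy=+40.26

Key-timestep trajectory:
   step    t(s)  obj.x    obj.z    obj.vx   obj.vz 
     18  0.1525   +0.503  -0.181  +0.544  -0.295
     37  0.3136   +0.636  -0.253  +1.118  -0.607
     56  0.4746   +0.863  -0.376  +1.692  -0.919


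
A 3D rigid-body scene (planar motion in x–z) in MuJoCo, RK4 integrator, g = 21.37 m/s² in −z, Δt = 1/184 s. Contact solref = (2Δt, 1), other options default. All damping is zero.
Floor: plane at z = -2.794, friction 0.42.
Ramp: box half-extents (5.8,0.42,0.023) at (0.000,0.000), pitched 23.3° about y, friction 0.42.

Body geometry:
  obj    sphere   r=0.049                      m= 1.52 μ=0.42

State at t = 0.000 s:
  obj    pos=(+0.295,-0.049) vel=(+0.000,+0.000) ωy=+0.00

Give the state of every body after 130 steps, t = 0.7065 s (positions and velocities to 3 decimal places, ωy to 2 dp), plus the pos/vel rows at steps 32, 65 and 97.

State at t = 0.7065 s:
  obj    pos=(+1.679,-0.645) vel=(+3.918,-1.687) ωy=+87.04

Key-timestep trajectory:
   step    t(s)  obj.x    obj.z    obj.vx   obj.vz 
     32  0.1739   +0.379  -0.085  +0.965  -0.415
     65  0.3533   +0.641  -0.198  +1.959  -0.844
     97  0.5272   +1.066  -0.381  +2.923  -1.259


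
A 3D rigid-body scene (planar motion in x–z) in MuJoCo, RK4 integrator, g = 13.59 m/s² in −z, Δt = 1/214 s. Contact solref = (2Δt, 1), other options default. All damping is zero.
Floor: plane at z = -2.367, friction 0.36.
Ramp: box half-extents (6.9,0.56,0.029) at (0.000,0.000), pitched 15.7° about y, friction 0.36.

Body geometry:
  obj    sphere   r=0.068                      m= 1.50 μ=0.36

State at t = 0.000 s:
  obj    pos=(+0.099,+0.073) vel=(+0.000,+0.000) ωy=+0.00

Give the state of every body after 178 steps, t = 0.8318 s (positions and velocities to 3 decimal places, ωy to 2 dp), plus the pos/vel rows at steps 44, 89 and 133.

State at t = 0.8318 s:
  obj    pos=(+0.974,-0.173) vel=(+2.103,-0.591) ωy=+32.13

Key-timestep trajectory:
   step    t(s)  obj.x    obj.z    obj.vx   obj.vz 
     44  0.2056   +0.152  +0.058  +0.520  -0.146
     89  0.4159   +0.318  +0.011  +1.052  -0.296
    133  0.6215   +0.587  -0.064  +1.572  -0.442


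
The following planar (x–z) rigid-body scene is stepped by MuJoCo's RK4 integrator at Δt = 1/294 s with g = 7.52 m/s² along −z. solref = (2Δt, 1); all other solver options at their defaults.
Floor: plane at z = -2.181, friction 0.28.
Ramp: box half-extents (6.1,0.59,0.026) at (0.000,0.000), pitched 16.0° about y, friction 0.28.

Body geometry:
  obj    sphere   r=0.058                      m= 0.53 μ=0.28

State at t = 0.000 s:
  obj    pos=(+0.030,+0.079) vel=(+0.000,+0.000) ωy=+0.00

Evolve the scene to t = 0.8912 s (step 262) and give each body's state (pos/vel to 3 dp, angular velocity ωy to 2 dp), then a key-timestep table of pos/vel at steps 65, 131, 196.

State at t = 0.8912 s:
  obj    pos=(+0.595,-0.083) vel=(+1.268,-0.364) ωy=+22.75

Key-timestep trajectory:
   step    t(s)  obj.x    obj.z    obj.vx   obj.vz 
     65  0.2211   +0.065  +0.069  +0.315  -0.090
    131  0.4456   +0.171  +0.038  +0.634  -0.182
    196  0.6667   +0.346  -0.012  +0.949  -0.272


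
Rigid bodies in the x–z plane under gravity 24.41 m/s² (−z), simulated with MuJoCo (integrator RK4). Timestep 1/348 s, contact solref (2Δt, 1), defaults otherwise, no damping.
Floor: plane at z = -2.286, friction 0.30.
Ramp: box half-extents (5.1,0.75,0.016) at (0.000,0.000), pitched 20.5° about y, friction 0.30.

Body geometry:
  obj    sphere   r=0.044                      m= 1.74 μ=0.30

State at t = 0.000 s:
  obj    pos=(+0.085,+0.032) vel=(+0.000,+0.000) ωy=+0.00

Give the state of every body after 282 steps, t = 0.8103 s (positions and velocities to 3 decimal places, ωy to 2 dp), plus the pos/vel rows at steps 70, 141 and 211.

State at t = 0.8103 s:
  obj    pos=(+1.963,-0.670) vel=(+4.635,-1.733) ωy=+112.44

Key-timestep trajectory:
   step    t(s)  obj.x    obj.z    obj.vx   obj.vz 
     70  0.2011   +0.201  -0.011  +1.151  -0.430
    141  0.4052   +0.555  -0.143  +2.317  -0.866
    211  0.6063   +1.136  -0.361  +3.468  -1.297


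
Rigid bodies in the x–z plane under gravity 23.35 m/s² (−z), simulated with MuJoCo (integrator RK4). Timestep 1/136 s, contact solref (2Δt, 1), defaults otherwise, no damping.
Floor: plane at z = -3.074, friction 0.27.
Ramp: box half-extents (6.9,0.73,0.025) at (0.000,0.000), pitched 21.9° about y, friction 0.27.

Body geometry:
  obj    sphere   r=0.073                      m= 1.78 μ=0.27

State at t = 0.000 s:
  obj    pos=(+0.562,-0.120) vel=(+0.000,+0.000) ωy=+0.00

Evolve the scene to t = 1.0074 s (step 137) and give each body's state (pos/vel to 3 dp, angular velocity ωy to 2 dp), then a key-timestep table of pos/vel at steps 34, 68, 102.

State at t = 1.0074 s:
  obj    pos=(+3.491,-1.298) vel=(+5.814,-2.337) ωy=+85.83

Key-timestep trajectory:
   step    t(s)  obj.x    obj.z    obj.vx   obj.vz 
     34  0.2500   +0.742  -0.193  +1.443  -0.580
     68  0.5000   +1.284  -0.410  +2.886  -1.160
    102  0.7500   +2.185  -0.773  +4.329  -1.740


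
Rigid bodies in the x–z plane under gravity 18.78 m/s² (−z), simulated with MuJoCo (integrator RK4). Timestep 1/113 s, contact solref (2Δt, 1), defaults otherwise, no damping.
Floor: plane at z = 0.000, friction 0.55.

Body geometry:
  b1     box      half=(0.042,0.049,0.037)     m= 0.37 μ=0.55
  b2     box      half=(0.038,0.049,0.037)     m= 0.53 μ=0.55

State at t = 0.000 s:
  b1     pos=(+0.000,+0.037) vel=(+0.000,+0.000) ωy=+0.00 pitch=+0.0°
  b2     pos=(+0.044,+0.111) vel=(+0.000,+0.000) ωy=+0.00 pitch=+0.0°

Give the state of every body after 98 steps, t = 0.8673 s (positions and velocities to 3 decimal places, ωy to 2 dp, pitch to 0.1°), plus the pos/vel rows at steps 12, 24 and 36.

State at t = 0.8673 s:
  b1     pos=(+0.000,+0.037) vel=(+0.000,+0.000) ωy=+0.00 pitch=+0.0°
  b2     pos=(+0.090,+0.038) vel=(+0.000,+0.000) ωy=+0.00 pitch=+90.0°

Key-timestep trajectory:
   step    t(s)  b1.x    b1.z    b1.vx   b1.vz   b2.x    b2.z    b2.vx   b2.vz 
     12  0.1062   +0.000  +0.037  -0.001  +0.001   +0.048  +0.110  +0.103  -0.014
     24  0.2124   +0.000  +0.037  -0.001  +0.000   +0.075  +0.092  +0.394  -0.587
     36  0.3186   +0.000  +0.037  +0.000  +0.000   +0.092  +0.034  -0.074  +0.147


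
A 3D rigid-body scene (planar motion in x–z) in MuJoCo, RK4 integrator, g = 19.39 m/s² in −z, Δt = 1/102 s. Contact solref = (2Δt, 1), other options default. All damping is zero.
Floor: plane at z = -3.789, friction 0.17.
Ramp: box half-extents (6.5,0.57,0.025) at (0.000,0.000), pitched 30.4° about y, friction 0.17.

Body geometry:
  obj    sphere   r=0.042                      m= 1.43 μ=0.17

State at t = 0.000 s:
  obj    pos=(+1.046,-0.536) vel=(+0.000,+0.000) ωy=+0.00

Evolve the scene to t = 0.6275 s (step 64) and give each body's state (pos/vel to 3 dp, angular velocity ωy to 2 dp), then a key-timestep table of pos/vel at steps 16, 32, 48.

State at t = 0.6275 s:
  obj    pos=(+2.236,-1.234) vel=(+3.793,-2.226) ωy=+104.58

Key-timestep trajectory:
   step    t(s)  obj.x    obj.z    obj.vx   obj.vz 
     16  0.1569   +1.121  -0.580  +0.949  -0.556
     32  0.3137   +1.344  -0.711  +1.897  -1.113
     48  0.4706   +1.716  -0.929  +2.845  -1.669


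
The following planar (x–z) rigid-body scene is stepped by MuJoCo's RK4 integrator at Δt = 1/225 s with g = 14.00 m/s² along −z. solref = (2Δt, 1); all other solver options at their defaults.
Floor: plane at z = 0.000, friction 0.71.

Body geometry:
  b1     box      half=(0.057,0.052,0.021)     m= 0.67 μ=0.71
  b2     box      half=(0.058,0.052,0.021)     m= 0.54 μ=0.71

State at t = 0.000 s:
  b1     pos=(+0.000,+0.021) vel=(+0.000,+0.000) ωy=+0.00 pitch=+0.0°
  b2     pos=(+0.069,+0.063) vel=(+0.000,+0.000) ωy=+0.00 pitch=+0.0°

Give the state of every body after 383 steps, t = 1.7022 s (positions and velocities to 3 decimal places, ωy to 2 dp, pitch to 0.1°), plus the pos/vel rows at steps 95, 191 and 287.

State at t = 1.7022 s:
  b1     pos=(-0.001,+0.021) vel=(+0.000,+0.000) ωy=+0.00 pitch=+0.0°
  b2     pos=(+0.079,+0.051) vel=(+0.000,+0.000) ωy=-0.01 pitch=+36.4°

Key-timestep trajectory:
   step    t(s)  b1.x    b1.z    b1.vx   b1.vz   b2.x    b2.z    b2.vx   b2.vz 
     95  0.4222   +0.000  +0.021  +0.000  +0.000   +0.079  +0.052  +0.000  +0.000
    191  0.8489   +0.000  +0.021  +0.000  +0.000   +0.079  +0.052  +0.000  +0.000
    287  1.2756   +0.000  +0.021  +0.000  +0.000   +0.079  +0.051  +0.000  +0.000


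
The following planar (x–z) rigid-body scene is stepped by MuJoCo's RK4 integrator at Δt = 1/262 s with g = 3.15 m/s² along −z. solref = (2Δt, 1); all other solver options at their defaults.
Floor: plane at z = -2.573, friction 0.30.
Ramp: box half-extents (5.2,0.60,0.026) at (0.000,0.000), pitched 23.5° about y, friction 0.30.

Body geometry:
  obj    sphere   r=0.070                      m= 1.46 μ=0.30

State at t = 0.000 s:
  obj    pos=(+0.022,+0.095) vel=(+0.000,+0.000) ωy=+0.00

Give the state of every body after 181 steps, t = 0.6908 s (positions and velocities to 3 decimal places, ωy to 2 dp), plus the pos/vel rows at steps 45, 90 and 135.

State at t = 0.6908 s:
  obj    pos=(+0.218,+0.010) vel=(+0.568,-0.247) ωy=+8.85

Key-timestep trajectory:
   step    t(s)  obj.x    obj.z    obj.vx   obj.vz 
     45  0.1718   +0.034  +0.090  +0.141  -0.061
     90  0.3435   +0.071  +0.074  +0.283  -0.123
    135  0.5153   +0.131  +0.048  +0.424  -0.184


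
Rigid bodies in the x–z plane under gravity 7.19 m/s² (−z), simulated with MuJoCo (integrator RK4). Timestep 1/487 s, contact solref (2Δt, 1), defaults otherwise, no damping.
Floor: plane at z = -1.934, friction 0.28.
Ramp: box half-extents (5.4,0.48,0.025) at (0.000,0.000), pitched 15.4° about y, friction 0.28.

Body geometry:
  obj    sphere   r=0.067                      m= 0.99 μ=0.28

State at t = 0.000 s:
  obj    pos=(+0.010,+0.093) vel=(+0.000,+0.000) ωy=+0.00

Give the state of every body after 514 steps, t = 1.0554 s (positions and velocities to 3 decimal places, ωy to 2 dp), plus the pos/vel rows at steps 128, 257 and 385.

State at t = 1.0554 s:
  obj    pos=(+0.742,-0.109) vel=(+1.388,-0.382) ωy=+21.48

Key-timestep trajectory:
   step    t(s)  obj.x    obj.z    obj.vx   obj.vz 
    128  0.2628   +0.055  +0.080  +0.346  -0.095
    257  0.5277   +0.193  +0.042  +0.694  -0.191
    385  0.7906   +0.421  -0.020  +1.039  -0.286


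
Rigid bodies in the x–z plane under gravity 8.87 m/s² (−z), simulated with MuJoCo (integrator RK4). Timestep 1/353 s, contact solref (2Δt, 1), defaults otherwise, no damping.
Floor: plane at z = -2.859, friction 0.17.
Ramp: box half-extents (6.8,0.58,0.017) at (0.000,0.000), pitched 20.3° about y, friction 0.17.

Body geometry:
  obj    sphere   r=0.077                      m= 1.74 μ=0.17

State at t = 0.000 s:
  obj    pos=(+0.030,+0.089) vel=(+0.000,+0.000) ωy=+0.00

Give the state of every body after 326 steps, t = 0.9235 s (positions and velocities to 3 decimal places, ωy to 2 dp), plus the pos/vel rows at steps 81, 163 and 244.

State at t = 0.9235 s:
  obj    pos=(+0.909,-0.236) vel=(+1.904,-0.704) ωy=+26.36

Key-timestep trajectory:
   step    t(s)  obj.x    obj.z    obj.vx   obj.vz 
     81  0.2295   +0.084  +0.069  +0.473  -0.175
    163  0.4618   +0.250  +0.008  +0.952  -0.352
    244  0.6912   +0.523  -0.093  +1.425  -0.527


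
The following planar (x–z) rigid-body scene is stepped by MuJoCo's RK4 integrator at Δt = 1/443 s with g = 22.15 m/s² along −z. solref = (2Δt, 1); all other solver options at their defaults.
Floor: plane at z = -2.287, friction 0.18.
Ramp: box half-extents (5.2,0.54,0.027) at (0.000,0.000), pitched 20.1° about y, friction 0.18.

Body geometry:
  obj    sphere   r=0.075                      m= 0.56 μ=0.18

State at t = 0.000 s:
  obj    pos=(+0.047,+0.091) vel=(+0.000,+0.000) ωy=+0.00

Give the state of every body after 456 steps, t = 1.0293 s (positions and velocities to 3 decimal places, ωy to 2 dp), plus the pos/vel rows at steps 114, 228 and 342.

State at t = 1.0293 s:
  obj    pos=(+2.752,-0.899) vel=(+5.256,-1.923) ωy=+74.62

Key-timestep trajectory:
   step    t(s)  obj.x    obj.z    obj.vx   obj.vz 
    114  0.2573   +0.216  +0.029  +1.314  -0.481
    228  0.5147   +0.723  -0.156  +2.628  -0.962
    342  0.7720   +1.569  -0.465  +3.942  -1.443
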